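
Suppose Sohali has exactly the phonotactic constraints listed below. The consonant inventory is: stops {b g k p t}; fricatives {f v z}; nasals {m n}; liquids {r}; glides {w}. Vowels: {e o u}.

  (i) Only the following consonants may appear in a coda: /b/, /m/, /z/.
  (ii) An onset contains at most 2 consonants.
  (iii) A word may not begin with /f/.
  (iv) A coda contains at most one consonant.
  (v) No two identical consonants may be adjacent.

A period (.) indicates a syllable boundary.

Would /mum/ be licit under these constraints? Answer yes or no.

/mum/ — σ1 onset /m/, coda /m/ ok → licit

yes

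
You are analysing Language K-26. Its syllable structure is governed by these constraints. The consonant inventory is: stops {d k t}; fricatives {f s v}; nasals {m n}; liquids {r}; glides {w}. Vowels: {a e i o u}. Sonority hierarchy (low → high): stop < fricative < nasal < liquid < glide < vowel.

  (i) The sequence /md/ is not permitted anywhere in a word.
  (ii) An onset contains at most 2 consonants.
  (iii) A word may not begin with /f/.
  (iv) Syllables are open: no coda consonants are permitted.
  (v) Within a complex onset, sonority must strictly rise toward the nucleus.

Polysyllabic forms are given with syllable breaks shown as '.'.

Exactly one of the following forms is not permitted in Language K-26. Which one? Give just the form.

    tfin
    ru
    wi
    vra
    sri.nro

tfin — violates constraint (iv): syllable 1 coda /n/ has 1 consonant (> 0) → not permitted
ru — σ1 onset /r/, coda /∅/ ok → permitted
wi — σ1 onset /w/, coda /∅/ ok → permitted
vra — σ1 onset /vr/ (2→4 rises), coda /∅/ ok → permitted
sri.nro — σ1 onset /sr/ (2→4 rises), coda /∅/ ok; σ2 onset /nr/ (3→4 rises), coda /∅/ ok → permitted

tfin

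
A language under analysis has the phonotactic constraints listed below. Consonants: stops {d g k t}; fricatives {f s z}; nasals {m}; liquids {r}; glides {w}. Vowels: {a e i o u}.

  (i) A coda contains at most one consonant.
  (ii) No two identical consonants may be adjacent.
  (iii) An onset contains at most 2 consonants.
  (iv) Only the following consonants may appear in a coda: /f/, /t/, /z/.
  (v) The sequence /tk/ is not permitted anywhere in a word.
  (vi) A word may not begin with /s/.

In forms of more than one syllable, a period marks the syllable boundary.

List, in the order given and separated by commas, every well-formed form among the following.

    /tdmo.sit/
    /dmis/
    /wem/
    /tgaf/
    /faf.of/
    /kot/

/tgaf/, /faf.of/, /kot/

/tdmo.sit/ — violates constraint (iii): syllable 1 onset /tdm/ has 3 consonants (> 2) → ill-formed
/dmis/ — violates constraint (iv): syllable 1 coda contains /s/, which is not a licensed coda consonant → ill-formed
/wem/ — violates constraint (iv): syllable 1 coda contains /m/, which is not a licensed coda consonant → ill-formed
/tgaf/ — σ1 onset /tg/ (2C), coda /f/ ok → well-formed
/faf.of/ — σ1 onset /f/, coda /f/ ok; σ2 onset /∅/, coda /f/ ok → well-formed
/kot/ — σ1 onset /k/, coda /t/ ok → well-formed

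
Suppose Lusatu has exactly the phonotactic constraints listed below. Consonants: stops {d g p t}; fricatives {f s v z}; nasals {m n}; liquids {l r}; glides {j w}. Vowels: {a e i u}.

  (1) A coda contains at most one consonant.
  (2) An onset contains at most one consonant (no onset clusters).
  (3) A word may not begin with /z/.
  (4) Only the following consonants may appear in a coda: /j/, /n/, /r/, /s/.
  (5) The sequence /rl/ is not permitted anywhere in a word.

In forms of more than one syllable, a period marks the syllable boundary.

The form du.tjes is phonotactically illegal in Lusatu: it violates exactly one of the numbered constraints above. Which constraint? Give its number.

du.tjes: syllable 2 onset /tj/ has 2 consonants (> 1).
This is a violation of constraint 2: "An onset contains at most one consonant (no onset clusters)."
The remaining constraints (1, 3, 4, 5) are satisfied.

2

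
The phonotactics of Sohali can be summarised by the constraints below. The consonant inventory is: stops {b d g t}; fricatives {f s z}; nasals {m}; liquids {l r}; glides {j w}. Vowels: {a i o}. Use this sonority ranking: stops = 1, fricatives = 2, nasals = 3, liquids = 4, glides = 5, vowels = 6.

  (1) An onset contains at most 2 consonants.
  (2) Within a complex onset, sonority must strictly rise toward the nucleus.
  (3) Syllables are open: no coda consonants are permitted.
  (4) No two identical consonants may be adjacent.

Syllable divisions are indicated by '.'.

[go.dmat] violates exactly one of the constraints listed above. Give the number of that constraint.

3

[go.dmat]: syllable 2 coda /t/ has 1 consonant (> 0).
This is a violation of constraint 3: "Syllables are open: no coda consonants are permitted."
The remaining constraints (1, 2, 4) are satisfied.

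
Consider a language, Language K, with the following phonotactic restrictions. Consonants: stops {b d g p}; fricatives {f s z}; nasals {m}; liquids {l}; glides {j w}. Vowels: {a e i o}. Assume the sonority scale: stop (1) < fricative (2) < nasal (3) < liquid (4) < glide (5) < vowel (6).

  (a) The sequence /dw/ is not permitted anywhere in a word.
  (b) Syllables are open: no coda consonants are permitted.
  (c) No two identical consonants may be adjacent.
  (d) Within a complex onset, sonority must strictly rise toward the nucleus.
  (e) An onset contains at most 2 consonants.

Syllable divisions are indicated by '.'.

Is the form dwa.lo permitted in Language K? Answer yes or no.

dwa.lo — violates constraint (a): contains banned sequence /dw/ → not permitted

no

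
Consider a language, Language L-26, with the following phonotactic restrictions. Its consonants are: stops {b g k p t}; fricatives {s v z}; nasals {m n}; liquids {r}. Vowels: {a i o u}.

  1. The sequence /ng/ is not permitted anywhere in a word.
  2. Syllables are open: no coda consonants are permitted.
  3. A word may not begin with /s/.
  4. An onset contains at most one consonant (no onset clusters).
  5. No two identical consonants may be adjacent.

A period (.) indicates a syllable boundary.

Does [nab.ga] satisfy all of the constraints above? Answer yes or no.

no

[nab.ga] — violates constraint 2: syllable 1 coda /b/ has 1 consonant (> 0) → illicit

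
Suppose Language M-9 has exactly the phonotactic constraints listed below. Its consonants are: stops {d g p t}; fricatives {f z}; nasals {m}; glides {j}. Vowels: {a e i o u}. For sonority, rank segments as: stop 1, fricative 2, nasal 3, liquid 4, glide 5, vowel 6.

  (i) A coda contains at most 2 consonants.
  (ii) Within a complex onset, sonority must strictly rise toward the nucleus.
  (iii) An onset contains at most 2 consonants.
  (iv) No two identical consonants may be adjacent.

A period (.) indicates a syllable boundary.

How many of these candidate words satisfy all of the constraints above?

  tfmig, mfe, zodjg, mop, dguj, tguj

1

tfmig — violates constraint (iii): syllable 1 onset /tfm/ has 3 consonants (> 2) → not permitted
mfe — violates constraint (ii): syllable 1 onset /mf/: /m/ (nasal, 3) → /f/ (fricative, 2) does not rise → not permitted
zodjg — violates constraint (i): syllable 1 coda /djg/ has 3 consonants (> 2) → not permitted
mop — σ1 onset /m/, coda /p/ ok → permitted
dguj — violates constraint (ii): syllable 1 onset /dg/: /d/ (stop, 1) → /g/ (stop, 1) does not rise → not permitted
tguj — violates constraint (ii): syllable 1 onset /tg/: /t/ (stop, 1) → /g/ (stop, 1) does not rise → not permitted
Permitted: mop → 1.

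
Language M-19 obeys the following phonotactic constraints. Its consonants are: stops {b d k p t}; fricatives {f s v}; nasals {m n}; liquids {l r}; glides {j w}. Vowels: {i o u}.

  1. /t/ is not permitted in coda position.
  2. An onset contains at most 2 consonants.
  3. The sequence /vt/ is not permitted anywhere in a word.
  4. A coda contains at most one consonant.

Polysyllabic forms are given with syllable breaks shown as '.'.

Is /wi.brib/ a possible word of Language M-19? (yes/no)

yes

/wi.brib/ — σ1 onset /w/, coda /∅/ ok; σ2 onset /br/ (2C), coda /b/ ok → well-formed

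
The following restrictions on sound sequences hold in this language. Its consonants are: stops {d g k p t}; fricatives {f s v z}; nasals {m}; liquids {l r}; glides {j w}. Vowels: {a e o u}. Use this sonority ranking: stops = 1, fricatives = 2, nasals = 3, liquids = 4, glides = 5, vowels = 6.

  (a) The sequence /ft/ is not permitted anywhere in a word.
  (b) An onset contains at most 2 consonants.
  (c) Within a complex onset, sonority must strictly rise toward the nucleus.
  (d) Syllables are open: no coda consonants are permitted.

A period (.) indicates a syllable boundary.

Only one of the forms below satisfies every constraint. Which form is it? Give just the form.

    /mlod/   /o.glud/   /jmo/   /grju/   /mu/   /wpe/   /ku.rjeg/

/mlod/ — violates constraint (d): syllable 1 coda /d/ has 1 consonant (> 0) → ill-formed
/o.glud/ — violates constraint (d): syllable 2 coda /d/ has 1 consonant (> 0) → ill-formed
/jmo/ — violates constraint (c): syllable 1 onset /jm/: /j/ (glide, 5) → /m/ (nasal, 3) does not rise → ill-formed
/grju/ — violates constraint (b): syllable 1 onset /grj/ has 3 consonants (> 2) → ill-formed
/mu/ — σ1 onset /m/, coda /∅/ ok → well-formed
/wpe/ — violates constraint (c): syllable 1 onset /wp/: /w/ (glide, 5) → /p/ (stop, 1) does not rise → ill-formed
/ku.rjeg/ — violates constraint (d): syllable 2 coda /g/ has 1 consonant (> 0) → ill-formed

/mu/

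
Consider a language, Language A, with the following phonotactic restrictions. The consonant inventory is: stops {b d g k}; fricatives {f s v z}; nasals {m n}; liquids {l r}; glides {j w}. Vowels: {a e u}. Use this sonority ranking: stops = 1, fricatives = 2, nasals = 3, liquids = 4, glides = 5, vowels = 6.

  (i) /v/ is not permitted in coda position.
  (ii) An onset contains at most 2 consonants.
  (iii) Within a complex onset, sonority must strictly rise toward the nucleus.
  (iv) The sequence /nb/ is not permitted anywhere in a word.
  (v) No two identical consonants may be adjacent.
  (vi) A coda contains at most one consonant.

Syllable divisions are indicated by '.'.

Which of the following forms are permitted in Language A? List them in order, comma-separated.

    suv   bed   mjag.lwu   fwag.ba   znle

suv — violates constraint (i): syllable 1 coda contains /v/ → not permitted
bed — σ1 onset /b/, coda /d/ ok → permitted
mjag.lwu — σ1 onset /mj/ (3→5 rises), coda /g/ ok; σ2 onset /lw/ (4→5 rises), coda /∅/ ok → permitted
fwag.ba — σ1 onset /fw/ (2→5 rises), coda /g/ ok; σ2 onset /b/, coda /∅/ ok → permitted
znle — violates constraint (ii): syllable 1 onset /znl/ has 3 consonants (> 2) → not permitted

bed, mjag.lwu, fwag.ba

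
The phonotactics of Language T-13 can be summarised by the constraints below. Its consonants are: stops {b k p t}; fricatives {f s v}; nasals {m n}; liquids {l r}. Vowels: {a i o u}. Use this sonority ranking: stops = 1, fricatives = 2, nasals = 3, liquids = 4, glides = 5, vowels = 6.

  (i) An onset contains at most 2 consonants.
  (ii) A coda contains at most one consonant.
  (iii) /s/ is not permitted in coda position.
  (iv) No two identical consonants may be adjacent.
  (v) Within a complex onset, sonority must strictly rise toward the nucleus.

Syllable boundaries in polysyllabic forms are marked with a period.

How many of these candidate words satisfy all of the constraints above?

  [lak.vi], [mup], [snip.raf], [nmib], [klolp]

[lak.vi] — σ1 onset /l/, coda /k/ ok; σ2 onset /v/, coda /∅/ ok → permitted
[mup] — σ1 onset /m/, coda /p/ ok → permitted
[snip.raf] — σ1 onset /sn/ (2→3 rises), coda /p/ ok; σ2 onset /r/, coda /f/ ok → permitted
[nmib] — violates constraint (v): syllable 1 onset /nm/: /n/ (nasal, 3) → /m/ (nasal, 3) does not rise → not permitted
[klolp] — violates constraint (ii): syllable 1 coda /lp/ has 2 consonants (> 1) → not permitted
Permitted: [lak.vi], [mup], [snip.raf] → 3.

3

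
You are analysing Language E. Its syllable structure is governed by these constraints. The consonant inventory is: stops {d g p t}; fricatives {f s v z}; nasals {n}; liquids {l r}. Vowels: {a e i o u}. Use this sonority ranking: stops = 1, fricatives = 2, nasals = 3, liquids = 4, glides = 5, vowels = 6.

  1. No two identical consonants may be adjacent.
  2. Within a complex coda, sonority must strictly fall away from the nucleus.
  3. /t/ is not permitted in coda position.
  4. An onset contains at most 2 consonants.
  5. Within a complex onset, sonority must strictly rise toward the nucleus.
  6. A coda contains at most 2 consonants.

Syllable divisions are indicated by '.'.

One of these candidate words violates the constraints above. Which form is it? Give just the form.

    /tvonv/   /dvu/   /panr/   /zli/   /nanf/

/panr/

/tvonv/ — σ1 onset /tv/ (1→2 rises), coda /nv/ (3→2 falls) ok → well-formed
/dvu/ — σ1 onset /dv/ (1→2 rises), coda /∅/ ok → well-formed
/panr/ — violates constraint 2: syllable 1 coda /nr/: /n/ (nasal, 3) → /r/ (liquid, 4) does not fall → ill-formed
/zli/ — σ1 onset /zl/ (2→4 rises), coda /∅/ ok → well-formed
/nanf/ — σ1 onset /n/, coda /nf/ (3→2 falls) ok → well-formed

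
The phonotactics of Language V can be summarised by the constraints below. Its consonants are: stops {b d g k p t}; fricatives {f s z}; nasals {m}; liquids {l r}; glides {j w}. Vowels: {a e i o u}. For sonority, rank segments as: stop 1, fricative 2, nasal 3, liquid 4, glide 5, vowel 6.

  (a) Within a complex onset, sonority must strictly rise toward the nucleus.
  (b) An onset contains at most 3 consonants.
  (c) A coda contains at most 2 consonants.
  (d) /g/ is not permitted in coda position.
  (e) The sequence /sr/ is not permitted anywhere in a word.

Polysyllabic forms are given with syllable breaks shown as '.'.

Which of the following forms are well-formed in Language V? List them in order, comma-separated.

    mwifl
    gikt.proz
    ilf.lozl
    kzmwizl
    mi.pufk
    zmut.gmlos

mwifl, gikt.proz, ilf.lozl, mi.pufk, zmut.gmlos

mwifl — σ1 onset /mw/ (3→5 rises), coda /fl/ (2C) ok → well-formed
gikt.proz — σ1 onset /g/, coda /kt/ (2C) ok; σ2 onset /pr/ (1→4 rises), coda /z/ ok → well-formed
ilf.lozl — σ1 onset /∅/, coda /lf/ (2C) ok; σ2 onset /l/, coda /zl/ (2C) ok → well-formed
kzmwizl — violates constraint (b): syllable 1 onset /kzmw/ has 4 consonants (> 3) → ill-formed
mi.pufk — σ1 onset /m/, coda /∅/ ok; σ2 onset /p/, coda /fk/ (2C) ok → well-formed
zmut.gmlos — σ1 onset /zm/ (2→3 rises), coda /t/ ok; σ2 onset /gml/ (1→3→4 rises), coda /s/ ok → well-formed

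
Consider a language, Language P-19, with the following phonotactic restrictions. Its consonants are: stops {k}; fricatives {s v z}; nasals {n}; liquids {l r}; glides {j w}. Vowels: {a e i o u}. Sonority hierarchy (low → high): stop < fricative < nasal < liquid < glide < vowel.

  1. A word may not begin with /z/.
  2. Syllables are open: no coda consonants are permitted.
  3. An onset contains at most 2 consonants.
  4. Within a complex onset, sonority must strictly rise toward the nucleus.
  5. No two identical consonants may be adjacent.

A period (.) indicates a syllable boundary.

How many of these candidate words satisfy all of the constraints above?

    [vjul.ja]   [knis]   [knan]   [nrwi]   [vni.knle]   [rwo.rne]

[vjul.ja] — violates constraint 2: syllable 1 coda /l/ has 1 consonant (> 0) → phonotactically illegal
[knis] — violates constraint 2: syllable 1 coda /s/ has 1 consonant (> 0) → phonotactically illegal
[knan] — violates constraint 2: syllable 1 coda /n/ has 1 consonant (> 0) → phonotactically illegal
[nrwi] — violates constraint 3: syllable 1 onset /nrw/ has 3 consonants (> 2) → phonotactically illegal
[vni.knle] — violates constraint 3: syllable 2 onset /knl/ has 3 consonants (> 2) → phonotactically illegal
[rwo.rne] — violates constraint 4: syllable 2 onset /rn/: /r/ (liquid, 4) → /n/ (nasal, 3) does not rise → phonotactically illegal
No form is phonotactically legal → 0.

0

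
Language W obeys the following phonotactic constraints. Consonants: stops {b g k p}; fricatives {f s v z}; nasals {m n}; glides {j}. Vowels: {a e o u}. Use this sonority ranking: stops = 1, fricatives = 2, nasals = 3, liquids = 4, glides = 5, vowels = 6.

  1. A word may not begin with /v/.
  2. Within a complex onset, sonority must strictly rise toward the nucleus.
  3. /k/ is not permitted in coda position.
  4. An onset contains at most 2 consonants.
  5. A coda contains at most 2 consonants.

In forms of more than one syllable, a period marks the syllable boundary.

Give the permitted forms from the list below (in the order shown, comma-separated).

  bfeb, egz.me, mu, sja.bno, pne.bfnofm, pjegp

bfeb — σ1 onset /bf/ (1→2 rises), coda /b/ ok → permitted
egz.me — σ1 onset /∅/, coda /gz/ (2C) ok; σ2 onset /m/, coda /∅/ ok → permitted
mu — σ1 onset /m/, coda /∅/ ok → permitted
sja.bno — σ1 onset /sj/ (2→5 rises), coda /∅/ ok; σ2 onset /bn/ (1→3 rises), coda /∅/ ok → permitted
pne.bfnofm — violates constraint 4: syllable 2 onset /bfn/ has 3 consonants (> 2) → not permitted
pjegp — σ1 onset /pj/ (1→5 rises), coda /gp/ (2C) ok → permitted

bfeb, egz.me, mu, sja.bno, pjegp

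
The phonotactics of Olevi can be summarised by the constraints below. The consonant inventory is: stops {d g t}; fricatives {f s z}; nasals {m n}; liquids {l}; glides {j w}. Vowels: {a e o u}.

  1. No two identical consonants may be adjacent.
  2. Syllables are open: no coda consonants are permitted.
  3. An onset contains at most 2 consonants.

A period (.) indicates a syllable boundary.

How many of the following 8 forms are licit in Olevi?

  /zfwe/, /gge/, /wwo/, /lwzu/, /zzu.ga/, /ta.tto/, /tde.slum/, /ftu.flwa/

0

/zfwe/ — violates constraint 3: syllable 1 onset /zfw/ has 3 consonants (> 2) → illicit
/gge/ — violates constraint 1: adjacent identical consonants /gg/ → illicit
/wwo/ — violates constraint 1: adjacent identical consonants /ww/ → illicit
/lwzu/ — violates constraint 3: syllable 1 onset /lwz/ has 3 consonants (> 2) → illicit
/zzu.ga/ — violates constraint 1: adjacent identical consonants /zz/ → illicit
/ta.tto/ — violates constraint 1: adjacent identical consonants /tt/ → illicit
/tde.slum/ — violates constraint 2: syllable 2 coda /m/ has 1 consonant (> 0) → illicit
/ftu.flwa/ — violates constraint 3: syllable 2 onset /flw/ has 3 consonants (> 2) → illicit
No form is licit → 0.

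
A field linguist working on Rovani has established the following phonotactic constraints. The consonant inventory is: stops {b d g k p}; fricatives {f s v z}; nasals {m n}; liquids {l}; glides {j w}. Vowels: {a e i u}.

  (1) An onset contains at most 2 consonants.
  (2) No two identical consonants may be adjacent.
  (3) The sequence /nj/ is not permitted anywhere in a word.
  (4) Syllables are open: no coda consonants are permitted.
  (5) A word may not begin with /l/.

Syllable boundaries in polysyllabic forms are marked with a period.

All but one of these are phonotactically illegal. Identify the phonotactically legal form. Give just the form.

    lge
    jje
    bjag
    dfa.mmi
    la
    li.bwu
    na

na

lge — violates constraint 5: word begins with /l/ → phonotactically illegal
jje — violates constraint 2: adjacent identical consonants /jj/ → phonotactically illegal
bjag — violates constraint 4: syllable 1 coda /g/ has 1 consonant (> 0) → phonotactically illegal
dfa.mmi — violates constraint 2: adjacent identical consonants /mm/ → phonotactically illegal
la — violates constraint 5: word begins with /l/ → phonotactically illegal
li.bwu — violates constraint 5: word begins with /l/ → phonotactically illegal
na — σ1 onset /n/, coda /∅/ ok → phonotactically legal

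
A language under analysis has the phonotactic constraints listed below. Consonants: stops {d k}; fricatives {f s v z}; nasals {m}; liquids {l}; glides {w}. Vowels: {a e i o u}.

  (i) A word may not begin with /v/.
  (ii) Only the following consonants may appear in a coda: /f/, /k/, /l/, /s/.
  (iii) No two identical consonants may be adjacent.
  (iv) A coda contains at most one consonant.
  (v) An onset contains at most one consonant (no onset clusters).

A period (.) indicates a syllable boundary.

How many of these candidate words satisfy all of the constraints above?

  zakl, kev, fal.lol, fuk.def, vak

1

zakl — violates constraint (iv): syllable 1 coda /kl/ has 2 consonants (> 1) → not permitted
kev — violates constraint (ii): syllable 1 coda contains /v/, which is not a licensed coda consonant → not permitted
fal.lol — violates constraint (iii): adjacent identical consonants /ll/ → not permitted
fuk.def — σ1 onset /f/, coda /k/ ok; σ2 onset /d/, coda /f/ ok → permitted
vak — violates constraint (i): word begins with /v/ → not permitted
Permitted: fuk.def → 1.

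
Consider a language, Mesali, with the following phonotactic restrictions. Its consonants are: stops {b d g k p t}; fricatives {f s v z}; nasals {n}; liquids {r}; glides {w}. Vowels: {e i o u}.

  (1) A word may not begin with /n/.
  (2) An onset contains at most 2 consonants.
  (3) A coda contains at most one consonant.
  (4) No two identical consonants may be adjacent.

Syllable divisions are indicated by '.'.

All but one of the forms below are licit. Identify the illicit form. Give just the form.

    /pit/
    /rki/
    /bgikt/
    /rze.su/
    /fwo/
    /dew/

/pit/ — σ1 onset /p/, coda /t/ ok → licit
/rki/ — σ1 onset /rk/ (2C), coda /∅/ ok → licit
/bgikt/ — violates constraint 3: syllable 1 coda /kt/ has 2 consonants (> 1) → illicit
/rze.su/ — σ1 onset /rz/ (2C), coda /∅/ ok; σ2 onset /s/, coda /∅/ ok → licit
/fwo/ — σ1 onset /fw/ (2C), coda /∅/ ok → licit
/dew/ — σ1 onset /d/, coda /w/ ok → licit

/bgikt/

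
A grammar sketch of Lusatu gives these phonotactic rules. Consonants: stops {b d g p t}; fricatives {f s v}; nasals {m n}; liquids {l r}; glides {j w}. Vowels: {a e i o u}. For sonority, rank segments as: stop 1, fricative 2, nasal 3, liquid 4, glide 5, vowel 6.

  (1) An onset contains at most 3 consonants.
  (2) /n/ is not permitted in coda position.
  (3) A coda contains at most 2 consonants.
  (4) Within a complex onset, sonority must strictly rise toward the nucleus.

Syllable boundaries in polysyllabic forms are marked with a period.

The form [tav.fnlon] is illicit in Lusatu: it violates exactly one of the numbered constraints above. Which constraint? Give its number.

[tav.fnlon]: syllable 2 coda contains /n/.
This is a violation of constraint 2: "/n/ is not permitted in coda position."
The remaining constraints (1, 3, 4) are satisfied.

2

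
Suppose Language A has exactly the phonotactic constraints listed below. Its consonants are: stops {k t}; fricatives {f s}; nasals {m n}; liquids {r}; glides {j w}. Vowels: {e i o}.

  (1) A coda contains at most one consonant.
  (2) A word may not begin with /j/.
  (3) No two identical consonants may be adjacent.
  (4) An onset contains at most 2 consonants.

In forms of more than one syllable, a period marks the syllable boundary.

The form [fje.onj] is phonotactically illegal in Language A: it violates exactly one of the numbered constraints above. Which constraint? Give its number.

[fje.onj]: syllable 2 coda /nj/ has 2 consonants (> 1).
This is a violation of constraint 1: "A coda contains at most one consonant."
The remaining constraints (2, 3, 4) are satisfied.

1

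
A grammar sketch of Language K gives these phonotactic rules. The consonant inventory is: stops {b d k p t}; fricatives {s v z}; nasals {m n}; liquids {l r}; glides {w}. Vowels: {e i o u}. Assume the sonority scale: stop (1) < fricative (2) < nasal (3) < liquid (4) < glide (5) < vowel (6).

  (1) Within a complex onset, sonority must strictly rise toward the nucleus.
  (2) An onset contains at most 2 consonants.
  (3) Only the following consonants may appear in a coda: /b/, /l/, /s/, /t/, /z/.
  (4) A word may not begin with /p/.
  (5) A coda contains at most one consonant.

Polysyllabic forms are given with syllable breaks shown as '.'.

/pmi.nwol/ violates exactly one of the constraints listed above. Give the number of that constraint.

/pmi.nwol/: word begins with /p/.
This is a violation of constraint 4: "A word may not begin with /p/."
The remaining constraints (1, 2, 3, 5) are satisfied.

4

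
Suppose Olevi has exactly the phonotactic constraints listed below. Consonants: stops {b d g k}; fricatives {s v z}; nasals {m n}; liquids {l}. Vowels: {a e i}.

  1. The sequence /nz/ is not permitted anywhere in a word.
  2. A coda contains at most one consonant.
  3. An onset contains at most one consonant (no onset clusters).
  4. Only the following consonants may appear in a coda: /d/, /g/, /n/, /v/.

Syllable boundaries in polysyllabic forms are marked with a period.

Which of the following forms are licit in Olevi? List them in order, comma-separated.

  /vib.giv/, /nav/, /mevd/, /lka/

/vib.giv/ — violates constraint 4: syllable 1 coda contains /b/, which is not a licensed coda consonant → illicit
/nav/ — σ1 onset /n/, coda /v/ ok → licit
/mevd/ — violates constraint 2: syllable 1 coda /vd/ has 2 consonants (> 1) → illicit
/lka/ — violates constraint 3: syllable 1 onset /lk/ has 2 consonants (> 1) → illicit

/nav/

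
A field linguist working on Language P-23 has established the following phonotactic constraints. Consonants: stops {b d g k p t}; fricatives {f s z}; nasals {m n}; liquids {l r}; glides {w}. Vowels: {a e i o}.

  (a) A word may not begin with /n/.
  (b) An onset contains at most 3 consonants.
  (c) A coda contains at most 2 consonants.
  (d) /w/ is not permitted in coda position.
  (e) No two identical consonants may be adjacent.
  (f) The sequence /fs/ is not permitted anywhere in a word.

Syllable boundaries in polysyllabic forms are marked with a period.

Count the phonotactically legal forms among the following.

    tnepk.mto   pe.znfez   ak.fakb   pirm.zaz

tnepk.mto — σ1 onset /tn/ (2C), coda /pk/ (2C) ok; σ2 onset /mt/ (2C), coda /∅/ ok → phonotactically legal
pe.znfez — σ1 onset /p/, coda /∅/ ok; σ2 onset /znf/ (3C), coda /z/ ok → phonotactically legal
ak.fakb — σ1 onset /∅/, coda /k/ ok; σ2 onset /f/, coda /kb/ (2C) ok → phonotactically legal
pirm.zaz — σ1 onset /p/, coda /rm/ (2C) ok; σ2 onset /z/, coda /z/ ok → phonotactically legal
Phonotactically legal: tnepk.mto, pe.znfez, ak.fakb, pirm.zaz → 4.

4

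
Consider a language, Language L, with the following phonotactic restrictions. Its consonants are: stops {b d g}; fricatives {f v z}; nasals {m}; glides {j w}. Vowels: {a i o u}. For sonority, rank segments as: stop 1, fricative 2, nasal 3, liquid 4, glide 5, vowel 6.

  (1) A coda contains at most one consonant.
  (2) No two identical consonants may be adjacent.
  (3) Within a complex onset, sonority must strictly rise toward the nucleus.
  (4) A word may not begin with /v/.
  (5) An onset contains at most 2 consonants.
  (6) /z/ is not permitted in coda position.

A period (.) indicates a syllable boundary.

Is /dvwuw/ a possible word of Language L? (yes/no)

no

/dvwuw/ — violates constraint 5: syllable 1 onset /dvw/ has 3 consonants (> 2) → phonotactically illegal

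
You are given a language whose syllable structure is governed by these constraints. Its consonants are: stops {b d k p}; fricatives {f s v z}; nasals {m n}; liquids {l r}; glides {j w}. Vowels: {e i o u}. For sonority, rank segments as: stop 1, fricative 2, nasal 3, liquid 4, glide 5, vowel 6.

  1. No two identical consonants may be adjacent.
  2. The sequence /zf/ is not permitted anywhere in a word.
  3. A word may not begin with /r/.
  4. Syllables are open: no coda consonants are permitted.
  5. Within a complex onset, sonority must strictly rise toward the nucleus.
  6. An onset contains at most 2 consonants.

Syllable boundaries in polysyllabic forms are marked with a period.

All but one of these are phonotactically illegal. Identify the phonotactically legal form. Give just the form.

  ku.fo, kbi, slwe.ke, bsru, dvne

ku.fo — σ1 onset /k/, coda /∅/ ok; σ2 onset /f/, coda /∅/ ok → phonotactically legal
kbi — violates constraint 5: syllable 1 onset /kb/: /k/ (stop, 1) → /b/ (stop, 1) does not rise → phonotactically illegal
slwe.ke — violates constraint 6: syllable 1 onset /slw/ has 3 consonants (> 2) → phonotactically illegal
bsru — violates constraint 6: syllable 1 onset /bsr/ has 3 consonants (> 2) → phonotactically illegal
dvne — violates constraint 6: syllable 1 onset /dvn/ has 3 consonants (> 2) → phonotactically illegal

ku.fo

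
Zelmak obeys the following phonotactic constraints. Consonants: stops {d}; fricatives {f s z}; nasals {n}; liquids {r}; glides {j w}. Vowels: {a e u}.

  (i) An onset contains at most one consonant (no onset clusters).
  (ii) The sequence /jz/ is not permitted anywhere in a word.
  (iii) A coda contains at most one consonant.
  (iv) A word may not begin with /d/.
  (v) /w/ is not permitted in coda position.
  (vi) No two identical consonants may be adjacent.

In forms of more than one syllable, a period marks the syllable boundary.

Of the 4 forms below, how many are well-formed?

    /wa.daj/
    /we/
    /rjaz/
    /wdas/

2

/wa.daj/ — σ1 onset /w/, coda /∅/ ok; σ2 onset /d/, coda /j/ ok → well-formed
/we/ — σ1 onset /w/, coda /∅/ ok → well-formed
/rjaz/ — violates constraint (i): syllable 1 onset /rj/ has 2 consonants (> 1) → ill-formed
/wdas/ — violates constraint (i): syllable 1 onset /wd/ has 2 consonants (> 1) → ill-formed
Well-formed: /wa.daj/, /we/ → 2.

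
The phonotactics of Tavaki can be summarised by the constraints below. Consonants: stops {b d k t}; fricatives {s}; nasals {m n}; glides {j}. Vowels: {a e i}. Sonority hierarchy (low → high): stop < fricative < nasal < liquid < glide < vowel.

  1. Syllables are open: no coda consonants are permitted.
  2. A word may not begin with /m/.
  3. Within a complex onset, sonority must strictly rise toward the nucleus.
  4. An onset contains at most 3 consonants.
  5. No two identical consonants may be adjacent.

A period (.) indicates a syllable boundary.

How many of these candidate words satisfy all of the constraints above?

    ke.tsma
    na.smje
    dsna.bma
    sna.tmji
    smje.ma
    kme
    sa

7

ke.tsma — σ1 onset /k/, coda /∅/ ok; σ2 onset /tsm/ (1→2→3 rises), coda /∅/ ok → licit
na.smje — σ1 onset /n/, coda /∅/ ok; σ2 onset /smj/ (2→3→5 rises), coda /∅/ ok → licit
dsna.bma — σ1 onset /dsn/ (1→2→3 rises), coda /∅/ ok; σ2 onset /bm/ (1→3 rises), coda /∅/ ok → licit
sna.tmji — σ1 onset /sn/ (2→3 rises), coda /∅/ ok; σ2 onset /tmj/ (1→3→5 rises), coda /∅/ ok → licit
smje.ma — σ1 onset /smj/ (2→3→5 rises), coda /∅/ ok; σ2 onset /m/, coda /∅/ ok → licit
kme — σ1 onset /km/ (1→3 rises), coda /∅/ ok → licit
sa — σ1 onset /s/, coda /∅/ ok → licit
Licit: ke.tsma, na.smje, dsna.bma, sna.tmji, smje.ma, kme, sa → 7.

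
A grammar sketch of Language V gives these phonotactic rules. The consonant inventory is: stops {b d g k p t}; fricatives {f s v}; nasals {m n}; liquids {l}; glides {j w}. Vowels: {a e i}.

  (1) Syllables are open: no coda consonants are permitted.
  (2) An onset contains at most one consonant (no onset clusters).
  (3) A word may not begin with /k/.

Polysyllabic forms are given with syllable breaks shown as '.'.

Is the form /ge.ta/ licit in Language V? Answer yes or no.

yes

/ge.ta/ — σ1 onset /g/, coda /∅/ ok; σ2 onset /t/, coda /∅/ ok → licit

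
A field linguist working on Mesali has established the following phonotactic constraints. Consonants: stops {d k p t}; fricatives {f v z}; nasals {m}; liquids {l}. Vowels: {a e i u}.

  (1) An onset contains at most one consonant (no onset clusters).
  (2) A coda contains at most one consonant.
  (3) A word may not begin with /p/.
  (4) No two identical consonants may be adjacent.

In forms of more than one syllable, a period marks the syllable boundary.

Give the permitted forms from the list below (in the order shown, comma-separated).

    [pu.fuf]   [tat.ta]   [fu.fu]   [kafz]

[fu.fu]

[pu.fuf] — violates constraint 3: word begins with /p/ → not permitted
[tat.ta] — violates constraint 4: adjacent identical consonants /tt/ → not permitted
[fu.fu] — σ1 onset /f/, coda /∅/ ok; σ2 onset /f/, coda /∅/ ok → permitted
[kafz] — violates constraint 2: syllable 1 coda /fz/ has 2 consonants (> 1) → not permitted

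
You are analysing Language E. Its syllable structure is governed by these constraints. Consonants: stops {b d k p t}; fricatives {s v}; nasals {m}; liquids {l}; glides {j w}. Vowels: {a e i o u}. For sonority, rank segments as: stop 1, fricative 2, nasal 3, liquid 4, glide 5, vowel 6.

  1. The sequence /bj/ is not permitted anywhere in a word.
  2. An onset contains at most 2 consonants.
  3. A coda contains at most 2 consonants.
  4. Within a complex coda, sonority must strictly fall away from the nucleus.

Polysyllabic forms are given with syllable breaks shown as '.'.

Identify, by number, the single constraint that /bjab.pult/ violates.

/bjab.pult/: contains banned sequence /bj/.
This is a violation of constraint 1: "The sequence /bj/ is not permitted anywhere in a word."
The remaining constraints (2, 3, 4) are satisfied.

1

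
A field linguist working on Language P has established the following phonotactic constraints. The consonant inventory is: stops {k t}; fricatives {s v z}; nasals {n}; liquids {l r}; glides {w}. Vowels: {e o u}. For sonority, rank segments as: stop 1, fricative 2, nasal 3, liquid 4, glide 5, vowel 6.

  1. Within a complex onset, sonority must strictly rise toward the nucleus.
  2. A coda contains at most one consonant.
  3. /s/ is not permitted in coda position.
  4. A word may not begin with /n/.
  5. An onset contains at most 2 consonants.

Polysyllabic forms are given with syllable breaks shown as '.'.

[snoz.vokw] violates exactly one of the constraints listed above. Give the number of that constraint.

2

[snoz.vokw]: syllable 2 coda /kw/ has 2 consonants (> 1).
This is a violation of constraint 2: "A coda contains at most one consonant."
The remaining constraints (1, 3, 4, 5) are satisfied.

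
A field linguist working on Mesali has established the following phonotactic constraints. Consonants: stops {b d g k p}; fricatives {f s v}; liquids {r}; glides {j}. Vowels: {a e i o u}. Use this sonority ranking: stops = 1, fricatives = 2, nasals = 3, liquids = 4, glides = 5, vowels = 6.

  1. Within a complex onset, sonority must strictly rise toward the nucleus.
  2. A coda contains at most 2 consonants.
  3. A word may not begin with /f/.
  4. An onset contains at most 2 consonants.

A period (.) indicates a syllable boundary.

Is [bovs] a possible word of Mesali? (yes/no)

yes

[bovs] — σ1 onset /b/, coda /vs/ (2C) ok → phonotactically legal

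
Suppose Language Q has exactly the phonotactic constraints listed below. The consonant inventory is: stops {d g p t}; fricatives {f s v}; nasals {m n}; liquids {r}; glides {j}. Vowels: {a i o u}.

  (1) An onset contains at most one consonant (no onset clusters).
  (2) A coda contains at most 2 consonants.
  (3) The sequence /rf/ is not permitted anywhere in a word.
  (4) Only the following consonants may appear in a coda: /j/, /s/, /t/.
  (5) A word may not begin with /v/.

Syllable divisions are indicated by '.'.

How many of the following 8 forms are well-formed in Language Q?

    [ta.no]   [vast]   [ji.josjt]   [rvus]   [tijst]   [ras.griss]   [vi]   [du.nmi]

1

[ta.no] — σ1 onset /t/, coda /∅/ ok; σ2 onset /n/, coda /∅/ ok → well-formed
[vast] — violates constraint 5: word begins with /v/ → ill-formed
[ji.josjt] — violates constraint 2: syllable 2 coda /sjt/ has 3 consonants (> 2) → ill-formed
[rvus] — violates constraint 1: syllable 1 onset /rv/ has 2 consonants (> 1) → ill-formed
[tijst] — violates constraint 2: syllable 1 coda /jst/ has 3 consonants (> 2) → ill-formed
[ras.griss] — violates constraint 1: syllable 2 onset /gr/ has 2 consonants (> 1) → ill-formed
[vi] — violates constraint 5: word begins with /v/ → ill-formed
[du.nmi] — violates constraint 1: syllable 2 onset /nm/ has 2 consonants (> 1) → ill-formed
Well-formed: [ta.no] → 1.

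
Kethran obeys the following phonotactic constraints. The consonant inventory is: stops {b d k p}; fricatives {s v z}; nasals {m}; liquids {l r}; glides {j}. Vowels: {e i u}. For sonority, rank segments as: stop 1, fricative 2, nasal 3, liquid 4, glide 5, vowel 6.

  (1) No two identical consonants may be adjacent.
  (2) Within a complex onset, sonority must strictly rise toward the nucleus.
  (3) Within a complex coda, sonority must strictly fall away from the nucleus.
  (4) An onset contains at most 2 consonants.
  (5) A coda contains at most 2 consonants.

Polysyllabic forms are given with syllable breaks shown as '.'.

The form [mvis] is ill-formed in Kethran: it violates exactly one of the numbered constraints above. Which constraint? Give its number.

2

[mvis]: syllable 1 onset /mv/: /m/ (nasal, 3) → /v/ (fricative, 2) does not rise.
This is a violation of constraint 2: "Within a complex onset, sonority must strictly rise toward the nucleus."
The remaining constraints (1, 3, 4, 5) are satisfied.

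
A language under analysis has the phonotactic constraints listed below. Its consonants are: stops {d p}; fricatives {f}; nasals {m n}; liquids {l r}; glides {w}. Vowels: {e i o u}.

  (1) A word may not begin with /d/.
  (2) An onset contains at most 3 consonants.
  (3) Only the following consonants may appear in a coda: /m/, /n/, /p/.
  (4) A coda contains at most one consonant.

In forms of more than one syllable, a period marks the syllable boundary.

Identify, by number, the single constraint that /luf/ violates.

3

/luf/: syllable 1 coda contains /f/, which is not a licensed coda consonant.
This is a violation of constraint 3: "Only the following consonants may appear in a coda: /m/, /n/, /p/."
The remaining constraints (1, 2, 4) are satisfied.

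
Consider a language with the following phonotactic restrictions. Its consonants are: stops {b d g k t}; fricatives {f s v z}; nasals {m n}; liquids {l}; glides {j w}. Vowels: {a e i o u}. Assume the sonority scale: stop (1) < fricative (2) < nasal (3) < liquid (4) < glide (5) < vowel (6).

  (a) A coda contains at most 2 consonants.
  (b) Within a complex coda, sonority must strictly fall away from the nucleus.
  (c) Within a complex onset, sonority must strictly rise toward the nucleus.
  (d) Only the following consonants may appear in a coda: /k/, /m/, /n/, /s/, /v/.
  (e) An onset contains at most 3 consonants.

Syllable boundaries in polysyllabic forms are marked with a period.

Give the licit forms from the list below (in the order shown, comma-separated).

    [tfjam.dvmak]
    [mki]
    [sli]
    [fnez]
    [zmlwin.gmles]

[tfjam.dvmak], [sli]

[tfjam.dvmak] — σ1 onset /tfj/ (1→2→5 rises), coda /m/ ok; σ2 onset /dvm/ (1→2→3 rises), coda /k/ ok → licit
[mki] — violates constraint (c): syllable 1 onset /mk/: /m/ (nasal, 3) → /k/ (stop, 1) does not rise → illicit
[sli] — σ1 onset /sl/ (2→4 rises), coda /∅/ ok → licit
[fnez] — violates constraint (d): syllable 1 coda contains /z/, which is not a licensed coda consonant → illicit
[zmlwin.gmles] — violates constraint (e): syllable 1 onset /zmlw/ has 4 consonants (> 3) → illicit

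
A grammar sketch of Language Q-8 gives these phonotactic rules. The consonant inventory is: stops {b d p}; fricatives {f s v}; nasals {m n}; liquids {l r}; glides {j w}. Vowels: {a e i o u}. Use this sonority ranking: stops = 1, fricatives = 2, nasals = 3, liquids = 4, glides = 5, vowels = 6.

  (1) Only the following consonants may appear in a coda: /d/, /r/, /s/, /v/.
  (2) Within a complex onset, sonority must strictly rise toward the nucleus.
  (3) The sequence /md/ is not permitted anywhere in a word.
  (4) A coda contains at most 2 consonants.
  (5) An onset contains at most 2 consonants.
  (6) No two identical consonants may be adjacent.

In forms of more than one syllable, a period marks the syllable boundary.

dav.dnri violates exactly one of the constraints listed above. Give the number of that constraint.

dav.dnri: syllable 2 onset /dnr/ has 3 consonants (> 2).
This is a violation of constraint 5: "An onset contains at most 2 consonants."
The remaining constraints (1, 2, 3, 4, 6) are satisfied.

5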